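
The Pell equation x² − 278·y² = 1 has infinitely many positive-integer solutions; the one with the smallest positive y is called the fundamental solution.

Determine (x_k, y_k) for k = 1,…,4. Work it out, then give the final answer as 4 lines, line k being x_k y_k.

√278 → a₀=16, period (1,2,16,2,1,32); ℓ=6 even so k=5
step 0: (16, 1)  from 16·(1,0) + (0,1)
step 1: (17, 1)  from 1·(16,1) + (1,0)
…
step 3: (817, 49)  from 16·(50,3) + (17,1)
step 4: (1684, 101)  from 2·(817,49) + (50,3)
step 5: (2501, 150)  from 1·(1684,101) + (817,49)
(x₁, y₁) = (2501, 150);  2501² − 278·150² = 1 ✓
n=2: (2501,150)∘(2501,150) = (2501·2501+278·150·150, 2501·150+150·2501) = (12510001,750300)
n=3: (12510001,750300)∘(2501,150) = (2501·12510001+278·150·750300, 2501·750300+150·12510001) = (62575022501,3753000450)
n=4: (62575022501,3753000450)∘(2501,150) = (2501·62575022501+278·150·3753000450, 2501·3753000450+150·62575022501) = (313000250040001,18772507500600)

2501 150
12510001 750300
62575022501 3753000450
313000250040001 18772507500600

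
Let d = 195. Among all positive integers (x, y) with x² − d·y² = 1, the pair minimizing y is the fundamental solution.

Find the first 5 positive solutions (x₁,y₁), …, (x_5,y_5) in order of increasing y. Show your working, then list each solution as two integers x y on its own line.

14 1
391 28
10934 783
305761 21896
8550374 612305

[13; 1,26] for √195; ℓ=2 ⇒ convergent index 1
step 0: (13, 1)  from 13·(1,0) + (0,1)
step 1: (14, 1)  from 1·(13,1) + (1,0)
fundamental: x₁=14, y₁=1  (since 196 − 195·1 = 1)
(x_2, y_2) = (14·14 + 195·1·1, 14·1 + 1·14) = (391, 28)
(x_3, y_3) = (14·391 + 195·1·28, 14·28 + 1·391) = (10934, 783)
(x_4, y_4) = (14·10934 + 195·1·783, 14·783 + 1·10934) = (305761, 21896)
(x_5, y_5) = (14·305761 + 195·1·21896, 14·21896 + 1·305761) = (8550374, 612305)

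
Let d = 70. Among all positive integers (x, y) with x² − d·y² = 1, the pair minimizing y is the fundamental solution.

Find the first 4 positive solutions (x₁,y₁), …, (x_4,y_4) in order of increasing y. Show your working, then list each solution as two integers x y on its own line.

251 30
126001 15060
63252251 7560090
31752504001 3795150120

d=70: √d = [8; 2,1,2,1,2,16] (ℓ=6, even), read p_5/q_5
k=0  a_k=8  p_k/q_k = 8/1
…
k=4  a_k=1  p_k/q_k = 92/11
k=5  a_k=2  p_k/q_k = 251/30
(x₁, y₁) = (251, 30);  251² − 70·30² = 1 ✓
(x_2, y_2) = (251·251 + 70·30·30, 251·30 + 30·251) = (126001, 15060)
(x_3, y_3) = (251·126001 + 70·30·15060, 251·15060 + 30·126001) = (63252251, 7560090)
(x_4, y_4) = (251·63252251 + 70·30·7560090, 251·7560090 + 30·63252251) = (31752504001, 3795150120)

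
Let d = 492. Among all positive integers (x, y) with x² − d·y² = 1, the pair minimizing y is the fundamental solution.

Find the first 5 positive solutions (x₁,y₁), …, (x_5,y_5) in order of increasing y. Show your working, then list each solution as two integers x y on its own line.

29767 1342
1772148577 79894628
105503093353351 4756446782010
6281021157926249857 283170302640288712
373934313510478265633287 16858260792630501398198

√492 → a₀=22, period (5,1,1,10,1,1,5,44); ℓ=8 even so k=7
a_0=22:  p_0=22·1+0=22,  q_0=22·0+1=1
a_1=5:  p_1=5·22+1=111,  q_1=5·1+0=5
a_2=1:  p_2=1·111+22=133,  q_2=1·5+1=6
a_3=1:  p_3=1·133+111=244,  q_3=1·6+5=11
…
a_6=1:  p_6=1·2817+2573=5390,  q_6=1·127+116=243
a_7=5:  p_7=5·5390+2817=29767,  q_7=5·243+127=1342
(x₁, y₁) = (29767, 1342);  29767² − 492·1342² = 1 ✓
n=2: (29767,1342)∘(29767,1342) = (29767·29767+492·1342·1342, 29767·1342+1342·29767) = (1772148577,79894628)
n=3: (1772148577,79894628)∘(29767,1342) = (29767·1772148577+492·1342·79894628, 29767·79894628+1342·1772148577) = (105503093353351,4756446782010)
n=4: (105503093353351,4756446782010)∘(29767,1342) = (29767·105503093353351+492·1342·4756446782010, 29767·4756446782010+1342·105503093353351) = (6281021157926249857,283170302640288712)
n=5: (6281021157926249857,283170302640288712)∘(29767,1342) = (29767·6281021157926249857+492·1342·283170302640288712, 29767·283170302640288712+1342·6281021157926249857) = (373934313510478265633287,16858260792630501398198)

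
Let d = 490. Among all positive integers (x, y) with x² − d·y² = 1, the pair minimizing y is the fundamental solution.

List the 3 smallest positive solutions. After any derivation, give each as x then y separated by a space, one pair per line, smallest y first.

1039681 46968
2161873163521 97663474416
4495316905044313921 203077717488555624

√490 = [22; 7,2,1,4,4,4,1,2,7,44, …], period ℓ=10 (even) → k=9
a_0=22:  p_0=22·1+0=22,  q_0=22·0+1=1
a_1=7:  p_1=7·22+1=155,  q_1=7·1+0=7
a_2=2:  p_2=2·155+22=332,  q_2=2·7+1=15
a_3=1:  p_3=1·332+155=487,  q_3=1·15+7=22
…
a_5=4:  p_5=4·2280+487=9607,  q_5=4·103+22=434
a_6=4:  p_6=4·9607+2280=40708,  q_6=4·434+103=1839
a_7=1:  p_7=1·40708+9607=50315,  q_7=1·1839+434=2273
a_8=2:  p_8=2·50315+40708=141338,  q_8=2·2273+1839=6385
a_9=7:  p_9=7·141338+50315=1039681,  q_9=7·6385+2273=46968
→ (1039681, 46968).  Check: 1039681²=1080936581761, 490·46968²=1080936581760, difference 1.
(x_2, y_2) = (1039681·1039681 + 490·46968·46968, 1039681·46968 + 46968·1039681) = (2161873163521, 97663474416)
(x_3, y_3) = (1039681·2161873163521 + 490·46968·97663474416, 1039681·97663474416 + 46968·2161873163521) = (4495316905044313921, 203077717488555624)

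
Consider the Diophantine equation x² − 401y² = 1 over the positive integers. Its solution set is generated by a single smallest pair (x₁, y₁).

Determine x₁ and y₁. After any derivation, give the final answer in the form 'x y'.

801 40

√401 = [20; 40, …], period ℓ=1 (odd) → k=1
k=0  a_k=20  p_k/q_k = 20/1
k=1  a_k=40  p_k/q_k = 801/40
fundamental: x₁=801, y₁=40  (since 641601 − 401·1600 = 1)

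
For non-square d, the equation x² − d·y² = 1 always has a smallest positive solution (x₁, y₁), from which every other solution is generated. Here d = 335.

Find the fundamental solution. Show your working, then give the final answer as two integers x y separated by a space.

604 33

√335 = [18; 3,3,3,36, …], period ℓ=4 (even) → k=3
k=0  a_k=18  p_k/q_k = 18/1
…
k=2  a_k=3  p_k/q_k = 183/10
k=3  a_k=3  p_k/q_k = 604/33
fundamental: x₁=604, y₁=33  (since 364816 − 335·1089 = 1)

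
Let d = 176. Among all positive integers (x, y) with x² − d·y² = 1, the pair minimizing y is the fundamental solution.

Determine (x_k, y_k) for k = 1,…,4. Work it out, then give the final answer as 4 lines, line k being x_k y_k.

199 15
79201 5970
31521799 2376045
12545596801 945659940

[13; 3,1,3,26] for √176; ℓ=4 ⇒ convergent index 3
a_0=13:  p_0=13·1+0=13,  q_0=13·0+1=1
a_1=3:  p_1=3·13+1=40,  q_1=3·1+0=3
a_2=1:  p_2=1·40+13=53,  q_2=1·3+1=4
a_3=3:  p_3=3·53+40=199,  q_3=3·4+3=15
→ (199, 15).  Check: 199²=39601, 176·15²=39600, difference 1.
(199+15√176)^2 = 79201 + 5970√176
(199+15√176)^3 = 31521799 + 2376045√176
(199+15√176)^4 = 12545596801 + 945659940√176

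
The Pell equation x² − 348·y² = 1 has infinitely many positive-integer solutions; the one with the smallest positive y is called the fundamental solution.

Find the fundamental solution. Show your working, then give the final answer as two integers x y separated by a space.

1567 84

√348 = [18; 1,1,1,8,1,1,1,36, …], period ℓ=8 (even) → k=7
k=0  a_k=18  p_k/q_k = 18/1
k=1  a_k=1  p_k/q_k = 19/1
k=2  a_k=1  p_k/q_k = 37/2
k=3  a_k=1  p_k/q_k = 56/3
k=4  a_k=8  p_k/q_k = 485/26
k=5  a_k=1  p_k/q_k = 541/29
k=6  a_k=1  p_k/q_k = 1026/55
k=7  a_k=1  p_k/q_k = 1567/84
→ (1567, 84).  Check: 1567²=2455489, 348·84²=2455488, difference 1.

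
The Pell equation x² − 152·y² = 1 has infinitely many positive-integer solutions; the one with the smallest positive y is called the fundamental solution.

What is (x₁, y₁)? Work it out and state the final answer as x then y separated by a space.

[12; 3,24] for √152; ℓ=2 ⇒ convergent index 1
step 0: (12, 1)  from 12·(1,0) + (0,1)
step 1: (37, 3)  from 3·(12,1) + (1,0)
(x₁, y₁) = (37, 3);  37² − 152·3² = 1 ✓

37 3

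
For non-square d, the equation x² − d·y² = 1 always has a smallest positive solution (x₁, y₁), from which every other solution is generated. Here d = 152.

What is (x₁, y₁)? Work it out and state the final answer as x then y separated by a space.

[12; 3,24] for √152; ℓ=2 ⇒ convergent index 1
a_0=12:  p_0=12·1+0=12,  q_0=12·0+1=1
a_1=3:  p_1=3·12+1=37,  q_1=3·1+0=3
fundamental: x₁=37, y₁=3  (since 1369 − 152·9 = 1)

37 3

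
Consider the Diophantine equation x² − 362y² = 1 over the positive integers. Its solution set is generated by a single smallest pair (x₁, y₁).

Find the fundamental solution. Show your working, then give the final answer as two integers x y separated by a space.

723 38

d=362: √d = [19; 38] (ℓ=1, odd), read p_1/q_1
step 0: (19, 1)  from 19·(1,0) + (0,1)
step 1: (723, 38)  from 38·(19,1) + (1,0)
→ (723, 38).  Check: 723²=522729, 362·38²=522728, difference 1.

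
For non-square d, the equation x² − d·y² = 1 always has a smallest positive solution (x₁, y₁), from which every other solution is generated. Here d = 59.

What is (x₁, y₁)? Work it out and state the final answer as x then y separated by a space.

√59 → a₀=7, period (1,2,7,2,1,14); ℓ=6 even so k=5
a_0=7:  p_0=7·1+0=7,  q_0=7·0+1=1
…
a_3=7:  p_3=7·23+8=169,  q_3=7·3+1=22
a_4=2:  p_4=2·169+23=361,  q_4=2·22+3=47
a_5=1:  p_5=1·361+169=530,  q_5=1·47+22=69
→ (530, 69).  Check: 530²=280900, 59·69²=280899, difference 1.

530 69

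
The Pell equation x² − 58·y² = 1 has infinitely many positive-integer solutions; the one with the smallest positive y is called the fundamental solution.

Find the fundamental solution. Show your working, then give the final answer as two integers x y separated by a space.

19603 2574

[7; 1,1,1,1,1,1,14] for √58; ℓ=7 ⇒ convergent index 13
step 0: (7, 1)  from 7·(1,0) + (0,1)
step 1: (8, 1)  from 1·(7,1) + (1,0)
step 2: (15, 2)  from 1·(8,1) + (7,1)
step 3: (23, 3)  from 1·(15,2) + (8,1)
step 4: (38, 5)  from 1·(23,3) + (15,2)
…
step 6: (99, 13)  from 1·(61,8) + (38,5)
…
step 9: (2993, 393)  from 1·(1546,203) + (1447,190)
step 10: (4539, 596)  from 1·(2993,393) + (1546,203)
step 11: (7532, 989)  from 1·(4539,596) + (2993,393)
step 12: (12071, 1585)  from 1·(7532,989) + (4539,596)
step 13: (19603, 2574)  from 1·(12071,1585) + (7532,989)
fundamental: x₁=19603, y₁=2574  (since 384277609 − 58·6625476 = 1)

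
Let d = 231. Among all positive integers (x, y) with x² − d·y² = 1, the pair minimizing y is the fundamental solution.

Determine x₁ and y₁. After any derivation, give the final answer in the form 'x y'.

√231 → a₀=15, period (5,30); ℓ=2 even so k=1
i=0: a=15 ⇒ p=15, q=1
i=1: a=5 ⇒ p=76, q=5
→ (76, 5).  Check: 76²=5776, 231·5²=5775, difference 1.

76 5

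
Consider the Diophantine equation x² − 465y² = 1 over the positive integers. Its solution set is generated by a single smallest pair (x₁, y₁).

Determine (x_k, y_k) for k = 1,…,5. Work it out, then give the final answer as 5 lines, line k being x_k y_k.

15871 736
503777281 23362112
15990898437631 741560158368
507583097703505921 23538602523554944
16111702671313786506751 747162320561120874080

√465 = [21; 1,1,3,2,2,2,3,1,1,42, …], period ℓ=10 (even) → k=9
i=0: a=21 ⇒ p=21, q=1
i=1: a=1 ⇒ p=22, q=1
i=2: a=1 ⇒ p=43, q=2
i=3: a=3 ⇒ p=151, q=7
i=4: a=2 ⇒ p=345, q=16
i=5: a=2 ⇒ p=841, q=39
…
i=7: a=3 ⇒ p=6922, q=321
i=8: a=1 ⇒ p=8949, q=415
i=9: a=1 ⇒ p=15871, q=736
(x₁, y₁) = (15871, 736);  15871² − 465·736² = 1 ✓
n=2: (15871,736)∘(15871,736) = (15871·15871+465·736·736, 15871·736+736·15871) = (503777281,23362112)
n=3: (503777281,23362112)∘(15871,736) = (15871·503777281+465·736·23362112, 15871·23362112+736·503777281) = (15990898437631,741560158368)
n=4: (15990898437631,741560158368)∘(15871,736) = (15871·15990898437631+465·736·741560158368, 15871·741560158368+736·15990898437631) = (507583097703505921,23538602523554944)
n=5: (507583097703505921,23538602523554944)∘(15871,736) = (15871·507583097703505921+465·736·23538602523554944, 15871·23538602523554944+736·507583097703505921) = (16111702671313786506751,747162320561120874080)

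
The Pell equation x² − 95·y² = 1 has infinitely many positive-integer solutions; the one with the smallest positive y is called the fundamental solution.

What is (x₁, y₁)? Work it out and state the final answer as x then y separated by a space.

√95 → a₀=9, period (1,2,1,18); ℓ=4 even so k=3
i=0: a=9 ⇒ p=9, q=1
i=1: a=1 ⇒ p=10, q=1
i=2: a=2 ⇒ p=29, q=3
i=3: a=1 ⇒ p=39, q=4
→ (39, 4).  Check: 39²=1521, 95·4²=1520, difference 1.

39 4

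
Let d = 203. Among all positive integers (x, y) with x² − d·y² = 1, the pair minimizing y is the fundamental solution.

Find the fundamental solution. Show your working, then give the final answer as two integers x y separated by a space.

57 4

√203 → a₀=14, period (4,28); ℓ=2 even so k=1
k=0  a_k=14  p_k/q_k = 14/1
k=1  a_k=4  p_k/q_k = 57/4
→ (57, 4).  Check: 57²=3249, 203·4²=3248, difference 1.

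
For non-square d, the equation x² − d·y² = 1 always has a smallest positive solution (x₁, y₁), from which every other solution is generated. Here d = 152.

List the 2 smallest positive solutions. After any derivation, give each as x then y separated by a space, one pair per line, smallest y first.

d=152: √d = [12; 3,24] (ℓ=2, even), read p_1/q_1
k=0  a_k=12  p_k/q_k = 12/1
k=1  a_k=3  p_k/q_k = 37/3
→ (37, 3).  Check: 37²=1369, 152·3²=1368, difference 1.
k=2:  x_2 = 37·37+152·3·3 = 2737,  y_2 = 37·3+3·37 = 222

37 3
2737 222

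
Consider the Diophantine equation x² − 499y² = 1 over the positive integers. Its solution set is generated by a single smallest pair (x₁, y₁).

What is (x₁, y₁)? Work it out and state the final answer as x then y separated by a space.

4490 201

[22; 2,1,21,1,2,44] for √499; ℓ=6 ⇒ convergent index 5
i=0: a=22 ⇒ p=22, q=1
i=1: a=2 ⇒ p=45, q=2
…
i=4: a=1 ⇒ p=1519, q=68
i=5: a=2 ⇒ p=4490, q=201
→ (4490, 201).  Check: 4490²=20160100, 499·201²=20160099, difference 1.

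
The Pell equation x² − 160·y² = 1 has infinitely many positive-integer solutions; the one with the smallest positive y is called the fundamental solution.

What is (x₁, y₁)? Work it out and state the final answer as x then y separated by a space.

721 57

√160 = [12; 1,1,1,5,1,1,1,24, …], period ℓ=8 (even) → k=7
step 0: (12, 1)  from 12·(1,0) + (0,1)
…
step 2: (25, 2)  from 1·(13,1) + (12,1)
step 3: (38, 3)  from 1·(25,2) + (13,1)
step 4: (215, 17)  from 5·(38,3) + (25,2)
…
step 6: (468, 37)  from 1·(253,20) + (215,17)
step 7: (721, 57)  from 1·(468,37) + (253,20)
(x₁, y₁) = (721, 57);  721² − 160·57² = 1 ✓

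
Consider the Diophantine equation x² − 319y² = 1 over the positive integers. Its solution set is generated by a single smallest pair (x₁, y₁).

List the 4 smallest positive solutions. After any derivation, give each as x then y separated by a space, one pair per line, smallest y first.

12901780 722361
332911854336799 18639485405160
8590311008090840302660 480965080021169647239
221660605515932150288251132801 12410611300231033623224965680

[17; 1,6,5,1,4,…,6,1,34] for √319; ℓ=14 ⇒ convergent index 13
step 0: (17, 1)  from 17·(1,0) + (0,1)
step 1: (18, 1)  from 1·(17,1) + (1,0)
…
step 3: (643, 36)  from 5·(125,7) + (18,1)
…
step 5: (3715, 208)  from 4·(768,43) + (643,36)
step 6: (11913, 667)  from 3·(3715,208) + (768,43)
step 7: (15628, 875)  from 1·(11913,667) + (3715,208)
…
step 9: (250816, 14043)  from 4·(58797,3292) + (15628,875)
…
step 11: (1798881, 100718)  from 5·(309613,17335) + (250816,14043)
step 12: (11102899, 621643)  from 6·(1798881,100718) + (309613,17335)
step 13: (12901780, 722361)  from 1·(11102899,621643) + (1798881,100718)
→ (12901780, 722361).  Check: 12901780²=166455927168400, 319·722361²=166455927168399, difference 1.
k=2:  x_2 = 12901780·12901780+319·722361·722361 = 332911854336799,  y_2 = 12901780·722361+722361·12901780 = 18639485405160
k=3:  x_3 = 12901780·332911854336799+319·722361·18639485405160 = 8590311008090840302660,  y_3 = 12901780·18639485405160+722361·332911854336799 = 480965080021169647239
k=4:  x_4 = 12901780·8590311008090840302660+319·722361·480965080021169647239 = 221660605515932150288251132801,  y_4 = 12901780·480965080021169647239+722361·8590311008090840302660 = 12410611300231033623224965680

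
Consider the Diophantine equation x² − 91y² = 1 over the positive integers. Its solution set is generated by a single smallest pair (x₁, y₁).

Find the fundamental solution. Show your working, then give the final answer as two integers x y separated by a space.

[9; 1,1,5,1,5,1,1,18] for √91; ℓ=8 ⇒ convergent index 7
a_0=9:  p_0=9·1+0=9,  q_0=9·0+1=1
a_1=1:  p_1=1·9+1=10,  q_1=1·1+0=1
a_2=1:  p_2=1·10+9=19,  q_2=1·1+1=2
a_3=5:  p_3=5·19+10=105,  q_3=5·2+1=11
a_4=1:  p_4=1·105+19=124,  q_4=1·11+2=13
a_5=5:  p_5=5·124+105=725,  q_5=5·13+11=76
a_6=1:  p_6=1·725+124=849,  q_6=1·76+13=89
a_7=1:  p_7=1·849+725=1574,  q_7=1·89+76=165
(x₁, y₁) = (1574, 165);  1574² − 91·165² = 1 ✓

1574 165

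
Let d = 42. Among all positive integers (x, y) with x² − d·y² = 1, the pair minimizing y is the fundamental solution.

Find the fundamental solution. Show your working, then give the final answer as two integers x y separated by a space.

√42 = [6; 2,12, …], period ℓ=2 (even) → k=1
k=0  a_k=6  p_k/q_k = 6/1
k=1  a_k=2  p_k/q_k = 13/2
→ (13, 2).  Check: 13²=169, 42·2²=168, difference 1.

13 2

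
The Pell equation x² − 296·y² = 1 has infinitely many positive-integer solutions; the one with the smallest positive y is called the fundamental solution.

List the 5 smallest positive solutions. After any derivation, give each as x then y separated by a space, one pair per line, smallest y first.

3699 215
27365201 1590570
202447753299 11767036645
1497708451540801 87052535509140
11080046922051092499 644014645929581075

√296 = [17; 4,1,7,1,4,34, …], period ℓ=6 (even) → k=5
a_0=17:  p_0=17·1+0=17,  q_0=17·0+1=1
a_1=4:  p_1=4·17+1=69,  q_1=4·1+0=4
…
a_3=7:  p_3=7·86+69=671,  q_3=7·5+4=39
a_4=1:  p_4=1·671+86=757,  q_4=1·39+5=44
a_5=4:  p_5=4·757+671=3699,  q_5=4·44+39=215
→ (3699, 215).  Check: 3699²=13682601, 296·215²=13682600, difference 1.
k=2:  x_2 = 3699·3699+296·215·215 = 27365201,  y_2 = 3699·215+215·3699 = 1590570
k=3:  x_3 = 3699·27365201+296·215·1590570 = 202447753299,  y_3 = 3699·1590570+215·27365201 = 11767036645
k=4:  x_4 = 3699·202447753299+296·215·11767036645 = 1497708451540801,  y_4 = 3699·11767036645+215·202447753299 = 87052535509140
k=5:  x_5 = 3699·1497708451540801+296·215·87052535509140 = 11080046922051092499,  y_5 = 3699·87052535509140+215·1497708451540801 = 644014645929581075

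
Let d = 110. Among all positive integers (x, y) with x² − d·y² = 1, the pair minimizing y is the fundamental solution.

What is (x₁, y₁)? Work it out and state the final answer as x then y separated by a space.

21 2

d=110: √d = [10; 2,20] (ℓ=2, even), read p_1/q_1
a_0=10:  p_0=10·1+0=10,  q_0=10·0+1=1
a_1=2:  p_1=2·10+1=21,  q_1=2·1+0=2
(x₁, y₁) = (21, 2);  21² − 110·2² = 1 ✓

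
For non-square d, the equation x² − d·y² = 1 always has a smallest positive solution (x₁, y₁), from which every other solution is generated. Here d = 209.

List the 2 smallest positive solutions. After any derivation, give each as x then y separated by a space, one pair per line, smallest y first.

[14; 2,5,3,2,3,5,2,28] for √209; ℓ=8 ⇒ convergent index 7
k=0  a_k=14  p_k/q_k = 14/1
k=1  a_k=2  p_k/q_k = 29/2
k=2  a_k=5  p_k/q_k = 159/11
…
k=4  a_k=2  p_k/q_k = 1171/81
k=5  a_k=3  p_k/q_k = 4019/278
k=6  a_k=5  p_k/q_k = 21266/1471
k=7  a_k=2  p_k/q_k = 46551/3220
→ (46551, 3220).  Check: 46551²=2166995601, 209·3220²=2166995600, difference 1.
(x_2, y_2) = (46551·46551 + 209·3220·3220, 46551·3220 + 3220·46551) = (4333991201, 299788440)

46551 3220
4333991201 299788440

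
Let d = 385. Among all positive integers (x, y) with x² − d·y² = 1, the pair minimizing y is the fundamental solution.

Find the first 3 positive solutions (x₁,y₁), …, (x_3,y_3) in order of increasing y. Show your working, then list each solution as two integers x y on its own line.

d=385: √d = [19; 1,1,1,1,1,…,1,1,38] (ℓ=16, even), read p_15/q_15
a_0=19:  p_0=19·1+0=19,  q_0=19·0+1=1
…
a_2=1:  p_2=1·20+19=39,  q_2=1·1+1=2
…
a_5=1:  p_5=1·98+59=157,  q_5=1·5+3=8
…
a_7=1:  p_7=1·569+157=726,  q_7=1·29+8=37
…
a_10=3:  p_10=3·2747+2021=10262,  q_10=3·140+103=523
…
a_12=1:  p_12=1·13009+10262=23271,  q_12=1·663+523=1186
…
a_14=1:  p_14=1·36280+23271=59551,  q_14=1·1849+1186=3035
a_15=1:  p_15=1·59551+36280=95831,  q_15=1·3035+1849=4884
→ (95831, 4884).  Check: 95831²=9183580561, 385·4884²=9183580560, difference 1.
(95831+4884√385)^2 = 18367161121 + 936077208√385
(95831+4884√385)^3 = 3520286834677271 + 179410429834812√385

95831 4884
18367161121 936077208
3520286834677271 179410429834812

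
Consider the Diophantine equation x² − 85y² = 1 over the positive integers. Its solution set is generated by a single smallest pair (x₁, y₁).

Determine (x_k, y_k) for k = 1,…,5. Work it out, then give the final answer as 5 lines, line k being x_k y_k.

285769 30996
163327842721 17715391848
93348068572789129 10125019625991228
53351968415791425367681 5786833466982059076816
30492677324331251603220874249 3307395226041867061019271780

√85 → a₀=9, period (4,1,1,4,18); ℓ=5 odd so k=9
i=0: a=9 ⇒ p=9, q=1
…
i=4: a=4 ⇒ p=378, q=41
…
i=8: a=1 ⇒ p=62739, q=6805
i=9: a=4 ⇒ p=285769, q=30996
→ (285769, 30996).  Check: 285769²=81663921361, 85·30996²=81663921360, difference 1.
(x_2, y_2) = (285769·285769 + 85·30996·30996, 285769·30996 + 30996·285769) = (163327842721, 17715391848)
(x_3, y_3) = (285769·163327842721 + 85·30996·17715391848, 285769·17715391848 + 30996·163327842721) = (93348068572789129, 10125019625991228)
(x_4, y_4) = (285769·93348068572789129 + 85·30996·10125019625991228, 285769·10125019625991228 + 30996·93348068572789129) = (53351968415791425367681, 5786833466982059076816)
(x_5, y_5) = (285769·53351968415791425367681 + 85·30996·5786833466982059076816, 285769·5786833466982059076816 + 30996·53351968415791425367681) = (30492677324331251603220874249, 3307395226041867061019271780)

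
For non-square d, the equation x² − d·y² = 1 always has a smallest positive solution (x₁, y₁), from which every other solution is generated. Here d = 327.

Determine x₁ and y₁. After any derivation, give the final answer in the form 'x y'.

217 12

[18; 12,36] for √327; ℓ=2 ⇒ convergent index 1
a_0=18:  p_0=18·1+0=18,  q_0=18·0+1=1
a_1=12:  p_1=12·18+1=217,  q_1=12·1+0=12
→ (217, 12).  Check: 217²=47089, 327·12²=47088, difference 1.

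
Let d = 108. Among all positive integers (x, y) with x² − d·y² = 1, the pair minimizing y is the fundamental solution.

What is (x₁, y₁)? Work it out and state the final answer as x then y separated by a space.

1351 130

d=108: √d = [10; 2,1,1,4,1,1,2,20] (ℓ=8, even), read p_7/q_7
step 0: (10, 1)  from 10·(1,0) + (0,1)
step 1: (21, 2)  from 2·(10,1) + (1,0)
…
step 6: (530, 51)  from 1·(291,28) + (239,23)
step 7: (1351, 130)  from 2·(530,51) + (291,28)
→ (1351, 130).  Check: 1351²=1825201, 108·130²=1825200, difference 1.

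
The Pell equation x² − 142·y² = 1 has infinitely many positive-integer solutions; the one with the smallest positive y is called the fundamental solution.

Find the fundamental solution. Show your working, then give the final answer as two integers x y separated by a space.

143 12

d=142: √d = [11; 1,10,1,22] (ℓ=4, even), read p_3/q_3
step 0: (11, 1)  from 11·(1,0) + (0,1)
…
step 2: (131, 11)  from 10·(12,1) + (11,1)
step 3: (143, 12)  from 1·(131,11) + (12,1)
fundamental: x₁=143, y₁=12  (since 20449 − 142·144 = 1)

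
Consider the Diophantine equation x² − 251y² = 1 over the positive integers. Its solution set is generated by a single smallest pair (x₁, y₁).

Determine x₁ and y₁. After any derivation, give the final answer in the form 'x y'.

[15; 1,5,2,1,2,…,5,1,30] for √251; ℓ=14 ⇒ convergent index 13
step 0: (15, 1)  from 15·(1,0) + (0,1)
…
step 4: (301, 19)  from 1·(206,13) + (95,6)
step 5: (808, 51)  from 2·(301,19) + (206,13)
…
step 7: (29563, 1866)  from 15·(1917,121) + (808,51)
…
step 12: (3097857, 195535)  from 5·(577033,36422) + (212692,13425)
step 13: (3674890, 231957)  from 1·(3097857,195535) + (577033,36422)
fundamental: x₁=3674890, y₁=231957  (since 13504816512100 − 251·53804049849 = 1)

3674890 231957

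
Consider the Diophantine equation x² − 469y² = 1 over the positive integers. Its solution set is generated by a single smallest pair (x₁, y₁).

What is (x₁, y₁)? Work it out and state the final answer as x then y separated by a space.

d=469: √d = [21; 1,1,1,10,6,10,1,1,1,42] (ℓ=10, even), read p_9/q_9
a_0=21:  p_0=21·1+0=21,  q_0=21·0+1=1
a_1=1:  p_1=1·21+1=22,  q_1=1·1+0=1
a_2=1:  p_2=1·22+21=43,  q_2=1·1+1=2
a_3=1:  p_3=1·43+22=65,  q_3=1·2+1=3
…
a_5=6:  p_5=6·693+65=4223,  q_5=6·32+3=195
a_6=10:  p_6=10·4223+693=42923,  q_6=10·195+32=1982
a_7=1:  p_7=1·42923+4223=47146,  q_7=1·1982+195=2177
a_8=1:  p_8=1·47146+42923=90069,  q_8=1·2177+1982=4159
a_9=1:  p_9=1·90069+47146=137215,  q_9=1·4159+2177=6336
→ (137215, 6336).  Check: 137215²=18827956225, 469·6336²=18827956224, difference 1.

137215 6336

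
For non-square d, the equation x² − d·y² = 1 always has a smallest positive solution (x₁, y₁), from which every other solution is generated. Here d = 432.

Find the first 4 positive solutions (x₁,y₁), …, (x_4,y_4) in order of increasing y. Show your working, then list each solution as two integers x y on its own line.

√432 = [20; 1,3,1,1,1,3,1,40, …], period ℓ=8 (even) → k=7
step 0: (20, 1)  from 20·(1,0) + (0,1)
step 1: (21, 1)  from 1·(20,1) + (1,0)
step 2: (83, 4)  from 3·(21,1) + (20,1)
step 3: (104, 5)  from 1·(83,4) + (21,1)
step 4: (187, 9)  from 1·(104,5) + (83,4)
step 5: (291, 14)  from 1·(187,9) + (104,5)
step 6: (1060, 51)  from 3·(291,14) + (187,9)
step 7: (1351, 65)  from 1·(1060,51) + (291,14)
(x₁, y₁) = (1351, 65);  1351² − 432·65² = 1 ✓
(1351+65√432)^2 = 3650401 + 175630√432
(1351+65√432)^3 = 9863382151 + 474552195√432
(1351+65√432)^4 = 26650854921601 + 1282239855260√432

1351 65
3650401 175630
9863382151 474552195
26650854921601 1282239855260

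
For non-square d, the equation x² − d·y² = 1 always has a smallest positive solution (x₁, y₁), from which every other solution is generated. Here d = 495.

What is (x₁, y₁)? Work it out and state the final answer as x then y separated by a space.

d=495: √d = [22; 4,44] (ℓ=2, even), read p_1/q_1
a_0=22:  p_0=22·1+0=22,  q_0=22·0+1=1
a_1=4:  p_1=4·22+1=89,  q_1=4·1+0=4
(x₁, y₁) = (89, 4);  89² − 495·4² = 1 ✓

89 4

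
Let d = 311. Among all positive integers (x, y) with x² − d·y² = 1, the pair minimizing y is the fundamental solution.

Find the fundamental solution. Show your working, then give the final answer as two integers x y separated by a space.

d=311: √d = [17; 1,1,1,2,1,…,1,1,34] (ℓ=16, even), read p_15/q_15
k=0  a_k=17  p_k/q_k = 17/1
k=1  a_k=1  p_k/q_k = 18/1
k=2  a_k=1  p_k/q_k = 35/2
k=3  a_k=1  p_k/q_k = 53/3
k=4  a_k=2  p_k/q_k = 141/8
k=5  a_k=1  p_k/q_k = 194/11
k=6  a_k=6  p_k/q_k = 1305/74
…
k=9  a_k=3  p_k/q_k = 217583/12338
…
k=11  a_k=1  p_k/q_k = 1594239/90401
k=12  a_k=2  p_k/q_k = 4565134/258865
k=13  a_k=1  p_k/q_k = 6159373/349266
k=14  a_k=1  p_k/q_k = 10724507/608131
k=15  a_k=1  p_k/q_k = 16883880/957397
fundamental: x₁=16883880, y₁=957397  (since 285065403854400 − 311·916609015609 = 1)

16883880 957397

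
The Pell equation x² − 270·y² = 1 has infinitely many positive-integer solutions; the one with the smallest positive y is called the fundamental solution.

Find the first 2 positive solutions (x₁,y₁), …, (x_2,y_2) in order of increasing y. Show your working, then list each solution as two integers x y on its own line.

[16; 2,3,6,3,2,32] for √270; ℓ=6 ⇒ convergent index 5
a_0=16:  p_0=16·1+0=16,  q_0=16·0+1=1
…
a_3=6:  p_3=6·115+33=723,  q_3=6·7+2=44
a_4=3:  p_4=3·723+115=2284,  q_4=3·44+7=139
a_5=2:  p_5=2·2284+723=5291,  q_5=2·139+44=322
→ (5291, 322).  Check: 5291²=27994681, 270·322²=27994680, difference 1.
(5291+322√270)^2 = 55989361 + 3407404√270

5291 322
55989361 3407404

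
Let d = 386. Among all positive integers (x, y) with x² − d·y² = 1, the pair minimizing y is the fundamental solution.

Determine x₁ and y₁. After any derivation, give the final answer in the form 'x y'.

111555 5678

[19; 1,1,1,4,1,18,1,4,1,1,1,38] for √386; ℓ=12 ⇒ convergent index 11
a_0=19:  p_0=19·1+0=19,  q_0=19·0+1=1
…
a_3=1:  p_3=1·39+20=59,  q_3=1·2+1=3
…
a_10=1:  p_10=1·39392+32771=72163,  q_10=1·2005+1668=3673
a_11=1:  p_11=1·72163+39392=111555,  q_11=1·3673+2005=5678
fundamental: x₁=111555, y₁=5678  (since 12444518025 − 386·32239684 = 1)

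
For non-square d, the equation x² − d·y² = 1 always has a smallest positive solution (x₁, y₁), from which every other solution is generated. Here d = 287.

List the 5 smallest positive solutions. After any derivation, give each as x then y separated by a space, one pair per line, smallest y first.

288 17
165887 9792
95550624 5640175
55036993537 3248731008
31701212726688 1871263420433

d=287: √d = [16; 1,15,1,32] (ℓ=4, even), read p_3/q_3
k=0  a_k=16  p_k/q_k = 16/1
…
k=2  a_k=15  p_k/q_k = 271/16
k=3  a_k=1  p_k/q_k = 288/17
(x₁, y₁) = (288, 17);  288² − 287·17² = 1 ✓
n=2: (288,17)∘(288,17) = (288·288+287·17·17, 288·17+17·288) = (165887,9792)
n=3: (165887,9792)∘(288,17) = (288·165887+287·17·9792, 288·9792+17·165887) = (95550624,5640175)
n=4: (95550624,5640175)∘(288,17) = (288·95550624+287·17·5640175, 288·5640175+17·95550624) = (55036993537,3248731008)
n=5: (55036993537,3248731008)∘(288,17) = (288·55036993537+287·17·3248731008, 288·3248731008+17·55036993537) = (31701212726688,1871263420433)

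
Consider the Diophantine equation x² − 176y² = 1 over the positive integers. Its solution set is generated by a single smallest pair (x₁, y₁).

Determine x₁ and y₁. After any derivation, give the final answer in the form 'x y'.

[13; 3,1,3,26] for √176; ℓ=4 ⇒ convergent index 3
step 0: (13, 1)  from 13·(1,0) + (0,1)
step 1: (40, 3)  from 3·(13,1) + (1,0)
step 2: (53, 4)  from 1·(40,3) + (13,1)
step 3: (199, 15)  from 3·(53,4) + (40,3)
(x₁, y₁) = (199, 15);  199² − 176·15² = 1 ✓

199 15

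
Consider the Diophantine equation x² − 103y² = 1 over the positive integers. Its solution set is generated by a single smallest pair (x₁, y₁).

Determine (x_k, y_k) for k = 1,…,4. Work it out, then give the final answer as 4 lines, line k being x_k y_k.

√103 → a₀=10, period (6,1,2,1,1,9,1,1,2,1,6,20); ℓ=12 even so k=11
k=0  a_k=10  p_k/q_k = 10/1
…
k=10  a_k=1  p_k/q_k = 33877/3338
k=11  a_k=6  p_k/q_k = 227528/22419
fundamental: x₁=227528, y₁=22419  (since 51768990784 − 103·502611561 = 1)
(x_2, y_2) = (227528·227528 + 103·22419·22419, 227528·22419 + 22419·227528) = (103537981567, 10201900464)
(x_3, y_3) = (227528·103537981567 + 103·22419·10201900464, 227528·10201900464 + 22419·103537981567) = (47115579739725224, 4642436017523565)
(x_4, y_4) = (227528·47115579739725224 + 103·22419·4642436017523565, 227528·4642436017523565 + 22419·47115579739725224) = (21440227253936863550977, 2112568364380001494176)

227528 22419
103537981567 10201900464
47115579739725224 4642436017523565
21440227253936863550977 2112568364380001494176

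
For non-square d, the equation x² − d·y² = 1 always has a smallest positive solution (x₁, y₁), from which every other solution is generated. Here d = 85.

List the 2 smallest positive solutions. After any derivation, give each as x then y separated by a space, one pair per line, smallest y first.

[9; 4,1,1,4,18] for √85; ℓ=5 ⇒ convergent index 9
i=0: a=9 ⇒ p=9, q=1
i=1: a=4 ⇒ p=37, q=4
i=2: a=1 ⇒ p=46, q=5
i=3: a=1 ⇒ p=83, q=9
i=4: a=4 ⇒ p=378, q=41
i=5: a=18 ⇒ p=6887, q=747
i=6: a=4 ⇒ p=27926, q=3029
…
i=8: a=1 ⇒ p=62739, q=6805
i=9: a=4 ⇒ p=285769, q=30996
fundamental: x₁=285769, y₁=30996  (since 81663921361 − 85·960752016 = 1)
(285769+30996√85)^2 = 163327842721 + 17715391848√85

285769 30996
163327842721 17715391848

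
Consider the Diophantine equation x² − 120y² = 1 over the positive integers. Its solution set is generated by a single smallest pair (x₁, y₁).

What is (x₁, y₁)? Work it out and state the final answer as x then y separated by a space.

11 1

√120 = [10; 1,20, …], period ℓ=2 (even) → k=1
step 0: (10, 1)  from 10·(1,0) + (0,1)
step 1: (11, 1)  from 1·(10,1) + (1,0)
→ (11, 1).  Check: 11²=121, 120·1²=120, difference 1.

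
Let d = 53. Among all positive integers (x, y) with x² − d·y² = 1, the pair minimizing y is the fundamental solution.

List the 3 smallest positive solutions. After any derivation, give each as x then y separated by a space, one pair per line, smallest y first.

66249 9100
8777860001 1205731800
1163048894346249 159757052027300

√53 = [7; 3,1,1,3,14, …], period ℓ=5 (odd) → k=9
a_0=7:  p_0=7·1+0=7,  q_0=7·0+1=1
a_1=3:  p_1=3·7+1=22,  q_1=3·1+0=3
…
a_3=1:  p_3=1·29+22=51,  q_3=1·4+3=7
a_4=3:  p_4=3·51+29=182,  q_4=3·7+4=25
a_5=14:  p_5=14·182+51=2599,  q_5=14·25+7=357
a_6=3:  p_6=3·2599+182=7979,  q_6=3·357+25=1096
a_7=1:  p_7=1·7979+2599=10578,  q_7=1·1096+357=1453
a_8=1:  p_8=1·10578+7979=18557,  q_8=1·1453+1096=2549
a_9=3:  p_9=3·18557+10578=66249,  q_9=3·2549+1453=9100
→ (66249, 9100).  Check: 66249²=4388930001, 53·9100²=4388930000, difference 1.
(x_2, y_2) = (66249·66249 + 53·9100·9100, 66249·9100 + 9100·66249) = (8777860001, 1205731800)
(x_3, y_3) = (66249·8777860001 + 53·9100·1205731800, 66249·1205731800 + 9100·8777860001) = (1163048894346249, 159757052027300)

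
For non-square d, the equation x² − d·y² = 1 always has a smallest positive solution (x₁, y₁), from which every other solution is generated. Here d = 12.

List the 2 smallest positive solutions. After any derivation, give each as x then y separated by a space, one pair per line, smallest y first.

7 2
97 28

d=12: √d = [3; 2,6] (ℓ=2, even), read p_1/q_1
a_0=3:  p_0=3·1+0=3,  q_0=3·0+1=1
a_1=2:  p_1=2·3+1=7,  q_1=2·1+0=2
→ (7, 2).  Check: 7²=49, 12·2²=48, difference 1.
(7+2√12)^2 = 97 + 28√12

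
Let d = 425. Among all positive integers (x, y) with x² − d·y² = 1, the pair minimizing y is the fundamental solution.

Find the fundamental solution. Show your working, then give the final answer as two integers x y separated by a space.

d=425: √d = [20; 1,1,1,1,1,1,40] (ℓ=7, odd), read p_13/q_13
a_0=20:  p_0=20·1+0=20,  q_0=20·0+1=1
a_1=1:  p_1=1·20+1=21,  q_1=1·1+0=1
a_2=1:  p_2=1·21+20=41,  q_2=1·1+1=2
a_3=1:  p_3=1·41+21=62,  q_3=1·2+1=3
a_4=1:  p_4=1·62+41=103,  q_4=1·3+2=5
a_5=1:  p_5=1·103+62=165,  q_5=1·5+3=8
a_6=1:  p_6=1·165+103=268,  q_6=1·8+5=13
a_7=40:  p_7=40·268+165=10885,  q_7=40·13+8=528
a_8=1:  p_8=1·10885+268=11153,  q_8=1·528+13=541
a_9=1:  p_9=1·11153+10885=22038,  q_9=1·541+528=1069
…
a_12=1:  p_12=1·55229+33191=88420,  q_12=1·2679+1610=4289
a_13=1:  p_13=1·88420+55229=143649,  q_13=1·4289+2679=6968
→ (143649, 6968).  Check: 143649²=20635035201, 425·6968²=20635035200, difference 1.

143649 6968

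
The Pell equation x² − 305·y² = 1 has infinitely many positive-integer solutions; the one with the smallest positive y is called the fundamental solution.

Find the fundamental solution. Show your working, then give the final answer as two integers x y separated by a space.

489 28

√305 = [17; 2,6,2,34, …], period ℓ=4 (even) → k=3
step 0: (17, 1)  from 17·(1,0) + (0,1)
step 1: (35, 2)  from 2·(17,1) + (1,0)
step 2: (227, 13)  from 6·(35,2) + (17,1)
step 3: (489, 28)  from 2·(227,13) + (35,2)
fundamental: x₁=489, y₁=28  (since 239121 − 305·784 = 1)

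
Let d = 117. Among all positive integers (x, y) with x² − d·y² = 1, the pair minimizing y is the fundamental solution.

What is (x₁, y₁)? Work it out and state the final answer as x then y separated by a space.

√117 = [10; 1,4,2,4,1,20, …], period ℓ=6 (even) → k=5
i=0: a=10 ⇒ p=10, q=1
i=1: a=1 ⇒ p=11, q=1
i=2: a=4 ⇒ p=54, q=5
…
i=4: a=4 ⇒ p=530, q=49
i=5: a=1 ⇒ p=649, q=60
fundamental: x₁=649, y₁=60  (since 421201 − 117·3600 = 1)

649 60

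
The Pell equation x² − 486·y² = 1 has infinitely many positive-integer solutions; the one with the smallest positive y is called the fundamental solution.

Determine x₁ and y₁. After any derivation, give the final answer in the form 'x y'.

485 22

[22; 22,44] for √486; ℓ=2 ⇒ convergent index 1
i=0: a=22 ⇒ p=22, q=1
i=1: a=22 ⇒ p=485, q=22
→ (485, 22).  Check: 485²=235225, 486·22²=235224, difference 1.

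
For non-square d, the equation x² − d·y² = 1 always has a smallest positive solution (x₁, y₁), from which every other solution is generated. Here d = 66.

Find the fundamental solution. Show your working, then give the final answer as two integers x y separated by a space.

[8; 8,16] for √66; ℓ=2 ⇒ convergent index 1
step 0: (8, 1)  from 8·(1,0) + (0,1)
step 1: (65, 8)  from 8·(8,1) + (1,0)
fundamental: x₁=65, y₁=8  (since 4225 − 66·64 = 1)

65 8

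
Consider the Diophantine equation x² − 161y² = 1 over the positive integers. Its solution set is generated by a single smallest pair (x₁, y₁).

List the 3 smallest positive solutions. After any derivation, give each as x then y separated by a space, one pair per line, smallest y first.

d=161: √d = [12; 1,2,4,1,2,1,4,2,1,24] (ℓ=10, even), read p_9/q_9
k=0  a_k=12  p_k/q_k = 12/1
k=1  a_k=1  p_k/q_k = 13/1
k=2  a_k=2  p_k/q_k = 38/3
k=3  a_k=4  p_k/q_k = 165/13
k=4  a_k=1  p_k/q_k = 203/16
k=5  a_k=2  p_k/q_k = 571/45
k=6  a_k=1  p_k/q_k = 774/61
k=7  a_k=4  p_k/q_k = 3667/289
k=8  a_k=2  p_k/q_k = 8108/639
k=9  a_k=1  p_k/q_k = 11775/928
→ (11775, 928).  Check: 11775²=138650625, 161·928²=138650624, difference 1.
(11775+928√161)^2 = 277301249 + 21854400√161
(11775+928√161)^3 = 6530444402175 + 514671119072√161

11775 928
277301249 21854400
6530444402175 514671119072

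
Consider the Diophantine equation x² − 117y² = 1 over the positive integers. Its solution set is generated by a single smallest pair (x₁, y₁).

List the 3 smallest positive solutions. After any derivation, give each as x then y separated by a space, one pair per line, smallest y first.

√117 → a₀=10, period (1,4,2,4,1,20); ℓ=6 even so k=5
a_0=10:  p_0=10·1+0=10,  q_0=10·0+1=1
…
a_2=4:  p_2=4·11+10=54,  q_2=4·1+1=5
a_3=2:  p_3=2·54+11=119,  q_3=2·5+1=11
a_4=4:  p_4=4·119+54=530,  q_4=4·11+5=49
a_5=1:  p_5=1·530+119=649,  q_5=1·49+11=60
fundamental: x₁=649, y₁=60  (since 421201 − 117·3600 = 1)
k=2:  x_2 = 649·649+117·60·60 = 842401,  y_2 = 649·60+60·649 = 77880
k=3:  x_3 = 649·842401+117·60·77880 = 1093435849,  y_3 = 649·77880+60·842401 = 101088180

649 60
842401 77880
1093435849 101088180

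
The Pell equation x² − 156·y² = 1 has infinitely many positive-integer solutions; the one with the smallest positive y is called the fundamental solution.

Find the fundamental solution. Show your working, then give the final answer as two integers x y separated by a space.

√156 = [12; 2,24, …], period ℓ=2 (even) → k=1
i=0: a=12 ⇒ p=12, q=1
i=1: a=2 ⇒ p=25, q=2
(x₁, y₁) = (25, 2);  25² − 156·2² = 1 ✓

25 2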